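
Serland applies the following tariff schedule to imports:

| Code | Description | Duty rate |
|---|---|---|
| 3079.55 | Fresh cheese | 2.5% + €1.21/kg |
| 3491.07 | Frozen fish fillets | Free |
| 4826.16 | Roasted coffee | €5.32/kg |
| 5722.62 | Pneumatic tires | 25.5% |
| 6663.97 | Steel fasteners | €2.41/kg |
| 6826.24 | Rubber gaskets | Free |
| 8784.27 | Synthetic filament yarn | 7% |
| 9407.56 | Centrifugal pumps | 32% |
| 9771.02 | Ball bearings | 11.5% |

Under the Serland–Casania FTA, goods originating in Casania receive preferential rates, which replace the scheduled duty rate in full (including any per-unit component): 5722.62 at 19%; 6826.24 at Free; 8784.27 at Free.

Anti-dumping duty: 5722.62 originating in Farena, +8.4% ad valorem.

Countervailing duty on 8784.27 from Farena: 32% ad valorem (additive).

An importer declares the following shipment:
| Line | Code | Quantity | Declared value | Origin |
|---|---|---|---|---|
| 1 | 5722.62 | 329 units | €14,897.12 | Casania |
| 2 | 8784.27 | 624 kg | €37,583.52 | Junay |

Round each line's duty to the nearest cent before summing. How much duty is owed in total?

€5,461.30

Line 1 (5722.62, Casania, 329 units, €14,897.12):
Base rate for 5722.62 is 25.5%.
Origin Casania qualifies under the Serland–Casania agreement and 5722.62 is covered: preferential rate 19% applies instead.
The additional-duty order on 5722.62 targets Farena, not Casania; it does not apply.
Duty = €14,897.12 × 19% = €2,830.45.
Line 2 (8784.27, Junay, 624 kg, €37,583.52):
Base rate for 8784.27 is 7%.
8784.27 has an FTA preferential rate, but origin Junay is not Casania; base rate stands.
The additional-duty order on 8784.27 targets Farena, not Junay; it does not apply.
Duty = €37,583.52 × 7% = €2,630.85.
Total = €2,830.45 + €2,630.85 = €5,461.30.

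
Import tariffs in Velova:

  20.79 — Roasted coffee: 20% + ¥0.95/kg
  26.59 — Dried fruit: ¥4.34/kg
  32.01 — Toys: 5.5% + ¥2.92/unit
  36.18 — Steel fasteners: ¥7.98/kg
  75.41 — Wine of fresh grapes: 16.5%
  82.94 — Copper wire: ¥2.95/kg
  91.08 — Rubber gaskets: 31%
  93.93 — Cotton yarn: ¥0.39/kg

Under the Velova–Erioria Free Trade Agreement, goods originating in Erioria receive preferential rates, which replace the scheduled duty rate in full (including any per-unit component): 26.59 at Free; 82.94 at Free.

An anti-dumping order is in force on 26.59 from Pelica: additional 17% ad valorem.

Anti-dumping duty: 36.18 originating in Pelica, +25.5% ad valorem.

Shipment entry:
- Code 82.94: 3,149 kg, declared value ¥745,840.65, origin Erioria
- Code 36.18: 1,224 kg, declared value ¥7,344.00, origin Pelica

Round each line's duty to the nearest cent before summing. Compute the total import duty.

Line 1 (82.94, Erioria, 3,149 kg, ¥745,840.65):
Base rate for 82.94 is ¥2.95/kg.
Origin Erioria qualifies under the Velova–Erioria agreement and 82.94 is covered: preferential rate Free applies instead.
Duty = ¥745,840.65 × 0% = ¥0.00.
Line 2 (36.18, Pelica, 1,224 kg, ¥7,344.00):
Base rate for 36.18 is ¥7.98/kg.
Additional duty on 36.18 from Pelica: +25.5% ad valorem. Applied ad valorem rate = 25.5%.
Duty = ¥7,344.00 × 25.5% + 1,224 × ¥7.98 = ¥11,640.24.
Total = ¥0.00 + ¥11,640.24 = ¥11,640.24.

¥11,640.24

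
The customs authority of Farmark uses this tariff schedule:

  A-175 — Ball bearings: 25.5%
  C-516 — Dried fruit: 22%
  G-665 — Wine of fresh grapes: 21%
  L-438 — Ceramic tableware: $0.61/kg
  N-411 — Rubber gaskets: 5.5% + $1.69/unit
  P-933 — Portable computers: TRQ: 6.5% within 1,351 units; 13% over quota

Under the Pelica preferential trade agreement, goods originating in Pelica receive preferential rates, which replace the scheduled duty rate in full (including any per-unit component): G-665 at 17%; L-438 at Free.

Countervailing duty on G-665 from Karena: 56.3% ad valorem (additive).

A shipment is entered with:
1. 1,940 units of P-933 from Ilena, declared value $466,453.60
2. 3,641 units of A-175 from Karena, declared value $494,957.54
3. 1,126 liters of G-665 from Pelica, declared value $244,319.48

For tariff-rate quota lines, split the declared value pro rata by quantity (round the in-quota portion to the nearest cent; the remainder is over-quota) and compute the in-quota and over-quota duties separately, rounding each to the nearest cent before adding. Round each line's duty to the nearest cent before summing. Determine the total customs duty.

Line 1 (P-933, Ilena, 1,940 units, $466,453.60):
Code P-933 is under a tariff-rate quota (threshold 1,351 units). In-quota: 1,351 units at 6.5%; over-quota: 589 units at 13%.
Pro-rata value split: in-quota = $466,453.60 × 1,351/1,940 = $324,834.44; over-quota = $466,453.60 − $324,834.44 = $141,619.16.
In-quota duty = $324,834.44 × 6.5% = $21,114.24. Over-quota duty = $141,619.16 × 13% = $18,410.49.
Line duty = $21,114.24 + $18,410.49 = $39,524.73.
Line 2 (A-175, Karena, 3,641 units, $494,957.54):
Base rate for A-175 is 25.5%.
Duty = $494,957.54 × 25.5% = $126,214.17.
Line 3 (G-665, Pelica, 1,126 liters, $244,319.48):
Base rate for G-665 is 21%.
Origin Pelica qualifies under the Farmark–Pelica agreement and G-665 is covered: preferential rate 17% applies instead.
The additional-duty order on G-665 targets Karena, not Pelica; it does not apply.
Duty = $244,319.48 × 17% = $41,534.31.
Total = $39,524.73 + $126,214.17 + $41,534.31 = $207,273.21.

$207,273.21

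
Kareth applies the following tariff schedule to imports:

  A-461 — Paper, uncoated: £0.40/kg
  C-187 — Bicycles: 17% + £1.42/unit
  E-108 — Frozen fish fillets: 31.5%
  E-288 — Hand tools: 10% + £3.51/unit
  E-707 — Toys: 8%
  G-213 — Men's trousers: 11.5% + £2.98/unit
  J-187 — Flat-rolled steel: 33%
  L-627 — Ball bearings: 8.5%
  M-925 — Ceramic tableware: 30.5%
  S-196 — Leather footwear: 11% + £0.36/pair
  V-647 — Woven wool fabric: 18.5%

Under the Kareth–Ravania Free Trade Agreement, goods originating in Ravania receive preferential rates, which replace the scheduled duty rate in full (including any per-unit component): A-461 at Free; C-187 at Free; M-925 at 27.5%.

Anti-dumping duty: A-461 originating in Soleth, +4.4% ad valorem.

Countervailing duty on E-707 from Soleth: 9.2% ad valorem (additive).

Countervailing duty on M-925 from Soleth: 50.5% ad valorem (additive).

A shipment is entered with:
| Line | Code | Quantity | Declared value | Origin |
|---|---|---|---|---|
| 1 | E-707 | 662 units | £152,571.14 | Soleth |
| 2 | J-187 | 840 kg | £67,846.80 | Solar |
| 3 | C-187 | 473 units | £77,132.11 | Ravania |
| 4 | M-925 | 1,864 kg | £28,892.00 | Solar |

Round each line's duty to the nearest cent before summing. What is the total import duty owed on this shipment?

£57,443.74

Line 1 (E-707, Soleth, 662 units, £152,571.14):
Base rate for E-707 is 8%.
Additional duty on E-707 from Soleth: +9.2%. Applied ad valorem rate: 8% + 9.2% = 17.2%.
Duty = £152,571.14 × 17.2% = £26,242.24.
Line 2 (J-187, Solar, 840 kg, £67,846.80):
Base rate for J-187 is 33%.
Duty = £67,846.80 × 33% = £22,389.44.
Line 3 (C-187, Ravania, 473 units, £77,132.11):
Base rate for C-187 is 17% + £1.42/unit.
Origin Ravania qualifies under the Kareth–Ravania agreement and C-187 is covered: preferential rate Free applies instead.
Duty = £77,132.11 × 0% = £0.00.
Line 4 (M-925, Solar, 1,864 kg, £28,892.00):
Base rate for M-925 is 30.5%.
M-925 has an FTA preferential rate, but origin Solar is not Ravania; base rate stands.
The additional-duty order on M-925 targets Soleth, not Solar; it does not apply.
Duty = £28,892.00 × 30.5% = £8,812.06.
Total = £26,242.24 + £22,389.44 + £0.00 + £8,812.06 = £57,443.74.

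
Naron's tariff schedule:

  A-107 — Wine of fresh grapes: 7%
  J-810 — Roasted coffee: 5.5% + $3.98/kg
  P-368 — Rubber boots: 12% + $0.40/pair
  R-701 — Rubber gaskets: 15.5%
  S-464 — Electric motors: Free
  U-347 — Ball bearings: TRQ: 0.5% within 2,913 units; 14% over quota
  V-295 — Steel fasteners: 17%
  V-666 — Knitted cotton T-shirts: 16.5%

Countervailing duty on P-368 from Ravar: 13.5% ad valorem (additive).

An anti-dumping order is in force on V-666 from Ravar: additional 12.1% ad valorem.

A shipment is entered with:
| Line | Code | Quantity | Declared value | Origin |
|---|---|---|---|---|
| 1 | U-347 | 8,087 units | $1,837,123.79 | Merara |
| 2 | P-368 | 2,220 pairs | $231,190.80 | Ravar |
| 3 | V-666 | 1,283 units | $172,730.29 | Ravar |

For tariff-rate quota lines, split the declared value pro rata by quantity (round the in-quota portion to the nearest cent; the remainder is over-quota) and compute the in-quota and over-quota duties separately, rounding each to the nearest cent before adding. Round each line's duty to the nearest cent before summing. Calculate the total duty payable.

Line 1 (U-347, Merara, 8,087 units, $1,837,123.79):
Code U-347 is under a tariff-rate quota (threshold 2,913 units). In-quota: 2,913 units at 0.5%; over-quota: 5,174 units at 14%.
Pro-rata value split: in-quota = $1,837,123.79 × 2,913/8,087 = $661,746.21; over-quota = $1,837,123.79 − $661,746.21 = $1,175,377.58.
In-quota duty = $661,746.21 × 0.5% = $3,308.73. Over-quota duty = $1,175,377.58 × 14% = $164,552.86.
Line duty = $3,308.73 + $164,552.86 = $167,861.59.
Line 2 (P-368, Ravar, 2,220 pairs, $231,190.80):
Base rate for P-368 is 12% + $0.40/pair.
Additional duty on P-368 from Ravar: +13.5%. Applied ad valorem rate: 12% + 13.5% = 25.5%.
Duty = $231,190.80 × 25.5% + 2,220 × $0.40 = $59,841.65.
Line 3 (V-666, Ravar, 1,283 units, $172,730.29):
Base rate for V-666 is 16.5%.
Additional duty on V-666 from Ravar: +12.1%. Applied ad valorem rate: 16.5% + 12.1% = 28.6%.
Duty = $172,730.29 × 28.6% = $49,400.86.
Total = $167,861.59 + $59,841.65 + $49,400.86 = $277,104.10.

$277,104.10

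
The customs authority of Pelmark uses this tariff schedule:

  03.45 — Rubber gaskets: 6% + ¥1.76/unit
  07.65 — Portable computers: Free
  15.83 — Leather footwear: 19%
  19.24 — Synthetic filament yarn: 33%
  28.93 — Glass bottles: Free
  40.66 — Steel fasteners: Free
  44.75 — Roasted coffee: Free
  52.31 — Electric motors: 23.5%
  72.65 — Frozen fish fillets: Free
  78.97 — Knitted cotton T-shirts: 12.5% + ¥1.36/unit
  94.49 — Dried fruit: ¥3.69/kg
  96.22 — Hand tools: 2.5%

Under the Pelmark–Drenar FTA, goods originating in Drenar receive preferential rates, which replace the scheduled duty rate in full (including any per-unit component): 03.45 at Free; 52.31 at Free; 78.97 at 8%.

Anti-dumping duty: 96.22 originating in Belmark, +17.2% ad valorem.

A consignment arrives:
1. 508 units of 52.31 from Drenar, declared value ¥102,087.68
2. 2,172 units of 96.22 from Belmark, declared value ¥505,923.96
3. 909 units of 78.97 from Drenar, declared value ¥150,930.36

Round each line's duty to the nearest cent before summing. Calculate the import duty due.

Line 1 (52.31, Drenar, 508 units, ¥102,087.68):
Base rate for 52.31 is 23.5%.
Origin Drenar qualifies under the Pelmark–Drenar agreement and 52.31 is covered: preferential rate Free applies instead.
Duty = ¥102,087.68 × 0% = ¥0.00.
Line 2 (96.22, Belmark, 2,172 units, ¥505,923.96):
Base rate for 96.22 is 2.5%.
Additional duty on 96.22 from Belmark: +17.2%. Applied ad valorem rate: 2.5% + 17.2% = 19.7%.
Duty = ¥505,923.96 × 19.7% = ¥99,667.02.
Line 3 (78.97, Drenar, 909 units, ¥150,930.36):
Base rate for 78.97 is 12.5% + ¥1.36/unit.
Origin Drenar qualifies under the Pelmark–Drenar agreement and 78.97 is covered: preferential rate 8% applies instead.
Duty = ¥150,930.36 × 8% = ¥12,074.43.
Total = ¥0.00 + ¥99,667.02 + ¥12,074.43 = ¥111,741.45.

¥111,741.45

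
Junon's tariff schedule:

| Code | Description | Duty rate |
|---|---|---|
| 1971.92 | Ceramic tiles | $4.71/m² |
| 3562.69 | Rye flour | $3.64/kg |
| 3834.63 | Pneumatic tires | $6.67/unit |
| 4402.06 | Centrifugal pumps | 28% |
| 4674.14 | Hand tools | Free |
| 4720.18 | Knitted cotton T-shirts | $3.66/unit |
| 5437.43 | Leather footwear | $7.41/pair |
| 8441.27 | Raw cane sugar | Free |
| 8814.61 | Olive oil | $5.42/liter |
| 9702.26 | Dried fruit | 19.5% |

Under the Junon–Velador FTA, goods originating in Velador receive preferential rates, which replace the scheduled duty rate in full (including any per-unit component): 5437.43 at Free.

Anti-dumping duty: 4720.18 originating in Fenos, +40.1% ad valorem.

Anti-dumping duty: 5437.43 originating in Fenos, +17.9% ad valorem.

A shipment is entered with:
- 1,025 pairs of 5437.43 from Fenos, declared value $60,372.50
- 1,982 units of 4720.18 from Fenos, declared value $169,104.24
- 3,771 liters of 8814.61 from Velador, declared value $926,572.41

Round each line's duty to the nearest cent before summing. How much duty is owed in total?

$113,905.67

Line 1 (5437.43, Fenos, 1,025 pairs, $60,372.50):
Base rate for 5437.43 is $7.41/pair.
5437.43 has an FTA preferential rate, but origin Fenos is not Velador; base rate stands.
Additional duty on 5437.43 from Fenos: +17.9% ad valorem. Applied ad valorem rate = 17.9%.
Duty = $60,372.50 × 17.9% + 1,025 × $7.41 = $18,401.93.
Line 2 (4720.18, Fenos, 1,982 units, $169,104.24):
Base rate for 4720.18 is $3.66/unit.
Additional duty on 4720.18 from Fenos: +40.1% ad valorem. Applied ad valorem rate = 40.1%.
Duty = $169,104.24 × 40.1% + 1,982 × $3.66 = $75,064.92.
Line 3 (8814.61, Velador, 3,771 liters, $926,572.41):
Base rate for 8814.61 is $5.42/liter.
Origin Velador is the FTA partner but 8814.61 is not on the preference list; base rate stands.
Duty = 3,771 × $5.42 = $20,438.82.
Total = $18,401.93 + $75,064.92 + $20,438.82 = $113,905.67.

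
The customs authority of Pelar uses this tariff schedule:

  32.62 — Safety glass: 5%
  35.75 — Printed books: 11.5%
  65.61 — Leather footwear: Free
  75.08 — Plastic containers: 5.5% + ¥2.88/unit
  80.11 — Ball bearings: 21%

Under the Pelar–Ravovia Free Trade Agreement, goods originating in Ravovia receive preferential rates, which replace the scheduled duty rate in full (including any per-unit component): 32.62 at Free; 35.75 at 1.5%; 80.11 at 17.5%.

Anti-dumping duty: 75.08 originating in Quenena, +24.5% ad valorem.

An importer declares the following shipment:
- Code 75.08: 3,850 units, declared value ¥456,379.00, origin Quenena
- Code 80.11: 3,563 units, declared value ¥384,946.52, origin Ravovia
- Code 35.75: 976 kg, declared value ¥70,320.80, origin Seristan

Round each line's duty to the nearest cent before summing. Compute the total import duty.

Line 1 (75.08, Quenena, 3,850 units, ¥456,379.00):
Base rate for 75.08 is 5.5% + ¥2.88/unit.
Additional duty on 75.08 from Quenena: +24.5%. Applied ad valorem rate: 5.5% + 24.5% = 30%.
Duty = ¥456,379.00 × 30% + 3,850 × ¥2.88 = ¥148,001.70.
Line 2 (80.11, Ravovia, 3,563 units, ¥384,946.52):
Base rate for 80.11 is 21%.
Origin Ravovia qualifies under the Pelar–Ravovia agreement and 80.11 is covered: preferential rate 17.5% applies instead.
Duty = ¥384,946.52 × 17.5% = ¥67,365.64.
Line 3 (35.75, Seristan, 976 kg, ¥70,320.80):
Base rate for 35.75 is 11.5%.
35.75 has an FTA preferential rate, but origin Seristan is not Ravovia; base rate stands.
Duty = ¥70,320.80 × 11.5% = ¥8,086.89.
Total = ¥148,001.70 + ¥67,365.64 + ¥8,086.89 = ¥223,454.23.

¥223,454.23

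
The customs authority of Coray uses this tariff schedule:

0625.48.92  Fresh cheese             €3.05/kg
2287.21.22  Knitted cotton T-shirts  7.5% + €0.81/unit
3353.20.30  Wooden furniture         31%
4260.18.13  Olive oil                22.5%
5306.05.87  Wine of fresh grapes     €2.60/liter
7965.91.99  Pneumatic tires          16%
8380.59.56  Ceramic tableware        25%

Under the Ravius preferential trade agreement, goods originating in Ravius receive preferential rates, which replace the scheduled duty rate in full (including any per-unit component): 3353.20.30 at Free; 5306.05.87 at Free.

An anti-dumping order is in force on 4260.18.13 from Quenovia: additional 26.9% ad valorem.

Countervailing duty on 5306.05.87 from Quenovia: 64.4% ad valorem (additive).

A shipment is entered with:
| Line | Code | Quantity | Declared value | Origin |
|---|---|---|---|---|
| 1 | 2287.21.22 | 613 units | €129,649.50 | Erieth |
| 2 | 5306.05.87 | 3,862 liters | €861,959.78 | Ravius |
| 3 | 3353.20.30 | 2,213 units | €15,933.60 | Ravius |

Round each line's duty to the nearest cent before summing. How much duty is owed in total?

€10,220.24

Line 1 (2287.21.22, Erieth, 613 units, €129,649.50):
Base rate for 2287.21.22 is 7.5% + €0.81/unit.
Duty = €129,649.50 × 7.5% + 613 × €0.81 = €10,220.24.
Line 2 (5306.05.87, Ravius, 3,862 liters, €861,959.78):
Base rate for 5306.05.87 is €2.60/liter.
Origin Ravius qualifies under the Coray–Ravius agreement and 5306.05.87 is covered: preferential rate Free applies instead.
The additional-duty order on 5306.05.87 targets Quenovia, not Ravius; it does not apply.
Duty = €861,959.78 × 0% = €0.00.
Line 3 (3353.20.30, Ravius, 2,213 units, €15,933.60):
Base rate for 3353.20.30 is 31%.
Origin Ravius qualifies under the Coray–Ravius agreement and 3353.20.30 is covered: preferential rate Free applies instead.
Duty = €15,933.60 × 0% = €0.00.
Total = €10,220.24 + €0.00 + €0.00 = €10,220.24.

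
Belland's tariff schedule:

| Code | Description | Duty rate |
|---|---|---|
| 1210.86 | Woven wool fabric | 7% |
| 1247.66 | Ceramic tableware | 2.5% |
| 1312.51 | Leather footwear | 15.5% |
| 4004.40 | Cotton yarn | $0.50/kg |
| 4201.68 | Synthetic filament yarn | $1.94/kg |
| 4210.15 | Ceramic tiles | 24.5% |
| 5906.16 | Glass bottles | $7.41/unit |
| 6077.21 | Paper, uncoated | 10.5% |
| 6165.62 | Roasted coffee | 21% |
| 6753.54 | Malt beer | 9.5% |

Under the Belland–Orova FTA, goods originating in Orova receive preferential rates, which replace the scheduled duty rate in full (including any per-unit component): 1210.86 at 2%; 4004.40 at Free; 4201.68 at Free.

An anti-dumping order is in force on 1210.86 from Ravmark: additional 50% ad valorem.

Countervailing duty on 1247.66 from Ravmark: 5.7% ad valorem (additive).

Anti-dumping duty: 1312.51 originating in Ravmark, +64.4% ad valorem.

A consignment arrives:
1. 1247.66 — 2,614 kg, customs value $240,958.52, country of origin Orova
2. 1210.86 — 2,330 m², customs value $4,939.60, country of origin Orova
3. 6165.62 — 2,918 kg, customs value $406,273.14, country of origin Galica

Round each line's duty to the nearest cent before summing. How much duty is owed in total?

Line 1 (1247.66, Orova, 2,614 kg, $240,958.52):
Base rate for 1247.66 is 2.5%.
Origin Orova is the FTA partner but 1247.66 is not on the preference list; base rate stands.
The additional-duty order on 1247.66 targets Ravmark, not Orova; it does not apply.
Duty = $240,958.52 × 2.5% = $6,023.96.
Line 2 (1210.86, Orova, 2,330 m², $4,939.60):
Base rate for 1210.86 is 7%.
Origin Orova qualifies under the Belland–Orova agreement and 1210.86 is covered: preferential rate 2% applies instead.
The additional-duty order on 1210.86 targets Ravmark, not Orova; it does not apply.
Duty = $4,939.60 × 2% = $98.79.
Line 3 (6165.62, Galica, 2,918 kg, $406,273.14):
Base rate for 6165.62 is 21%.
Duty = $406,273.14 × 21% = $85,317.36.
Total = $6,023.96 + $98.79 + $85,317.36 = $91,440.11.

$91,440.11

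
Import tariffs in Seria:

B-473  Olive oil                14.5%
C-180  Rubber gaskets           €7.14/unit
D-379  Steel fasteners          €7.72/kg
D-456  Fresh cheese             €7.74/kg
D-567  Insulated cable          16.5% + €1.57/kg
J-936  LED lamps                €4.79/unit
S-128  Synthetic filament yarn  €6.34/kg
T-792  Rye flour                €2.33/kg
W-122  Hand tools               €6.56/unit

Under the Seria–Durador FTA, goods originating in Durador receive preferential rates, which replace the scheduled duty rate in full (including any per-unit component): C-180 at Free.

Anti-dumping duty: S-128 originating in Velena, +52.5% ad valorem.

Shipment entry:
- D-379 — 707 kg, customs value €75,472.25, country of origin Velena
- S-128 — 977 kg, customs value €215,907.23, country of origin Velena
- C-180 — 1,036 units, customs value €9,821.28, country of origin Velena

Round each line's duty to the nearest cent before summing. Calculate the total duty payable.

Line 1 (D-379, Velena, 707 kg, €75,472.25):
Base rate for D-379 is €7.72/kg.
Duty = 707 × €7.72 = €5,458.04.
Line 2 (S-128, Velena, 977 kg, €215,907.23):
Base rate for S-128 is €6.34/kg.
Additional duty on S-128 from Velena: +52.5% ad valorem. Applied ad valorem rate = 52.5%.
Duty = €215,907.23 × 52.5% + 977 × €6.34 = €119,545.48.
Line 3 (C-180, Velena, 1,036 units, €9,821.28):
Base rate for C-180 is €7.14/unit.
C-180 has an FTA preferential rate, but origin Velena is not Durador; base rate stands.
Duty = 1,036 × €7.14 = €7,397.04.
Total = €5,458.04 + €119,545.48 + €7,397.04 = €132,400.56.

€132,400.56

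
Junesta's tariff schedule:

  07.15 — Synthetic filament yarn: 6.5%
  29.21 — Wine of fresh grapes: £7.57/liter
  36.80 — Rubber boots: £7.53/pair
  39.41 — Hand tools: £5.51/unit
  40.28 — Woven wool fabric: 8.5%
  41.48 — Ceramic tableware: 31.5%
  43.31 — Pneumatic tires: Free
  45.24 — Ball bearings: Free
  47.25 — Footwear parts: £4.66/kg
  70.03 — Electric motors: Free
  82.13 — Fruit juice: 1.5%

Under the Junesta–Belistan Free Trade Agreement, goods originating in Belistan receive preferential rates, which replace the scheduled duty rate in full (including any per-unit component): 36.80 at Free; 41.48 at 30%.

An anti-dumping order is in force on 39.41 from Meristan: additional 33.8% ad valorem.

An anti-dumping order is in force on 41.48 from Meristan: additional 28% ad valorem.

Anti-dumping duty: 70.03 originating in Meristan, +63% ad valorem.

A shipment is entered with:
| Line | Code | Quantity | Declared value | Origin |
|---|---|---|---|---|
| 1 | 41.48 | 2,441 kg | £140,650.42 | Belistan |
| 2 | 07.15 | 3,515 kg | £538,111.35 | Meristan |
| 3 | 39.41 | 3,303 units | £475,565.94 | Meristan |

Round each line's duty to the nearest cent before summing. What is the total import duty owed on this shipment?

Line 1 (41.48, Belistan, 2,441 kg, £140,650.42):
Base rate for 41.48 is 31.5%.
Origin Belistan qualifies under the Junesta–Belistan agreement and 41.48 is covered: preferential rate 30% applies instead.
The additional-duty order on 41.48 targets Meristan, not Belistan; it does not apply.
Duty = £140,650.42 × 30% = £42,195.13.
Line 2 (07.15, Meristan, 3,515 kg, £538,111.35):
Base rate for 07.15 is 6.5%.
Duty = £538,111.35 × 6.5% = £34,977.24.
Line 3 (39.41, Meristan, 3,303 units, £475,565.94):
Base rate for 39.41 is £5.51/unit.
Additional duty on 39.41 from Meristan: +33.8% ad valorem. Applied ad valorem rate = 33.8%.
Duty = £475,565.94 × 33.8% + 3,303 × £5.51 = £178,940.82.
Total = £42,195.13 + £34,977.24 + £178,940.82 = £256,113.19.

£256,113.19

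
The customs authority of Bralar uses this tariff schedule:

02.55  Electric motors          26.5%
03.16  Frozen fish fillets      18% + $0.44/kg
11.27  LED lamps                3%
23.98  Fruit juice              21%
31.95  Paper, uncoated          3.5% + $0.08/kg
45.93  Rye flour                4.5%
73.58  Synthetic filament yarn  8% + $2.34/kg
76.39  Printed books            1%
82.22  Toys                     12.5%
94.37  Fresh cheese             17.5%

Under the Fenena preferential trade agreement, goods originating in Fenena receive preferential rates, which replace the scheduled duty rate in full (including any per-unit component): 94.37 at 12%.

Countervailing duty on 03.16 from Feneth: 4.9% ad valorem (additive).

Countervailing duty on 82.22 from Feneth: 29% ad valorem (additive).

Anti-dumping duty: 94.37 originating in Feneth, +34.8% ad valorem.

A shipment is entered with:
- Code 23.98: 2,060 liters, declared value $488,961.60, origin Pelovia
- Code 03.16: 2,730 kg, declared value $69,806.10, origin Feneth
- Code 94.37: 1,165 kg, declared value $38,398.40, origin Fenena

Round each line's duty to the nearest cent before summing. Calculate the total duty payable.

$124,476.55

Line 1 (23.98, Pelovia, 2,060 liters, $488,961.60):
Base rate for 23.98 is 21%.
Duty = $488,961.60 × 21% = $102,681.94.
Line 2 (03.16, Feneth, 2,730 kg, $69,806.10):
Base rate for 03.16 is 18% + $0.44/kg.
Additional duty on 03.16 from Feneth: +4.9%. Applied ad valorem rate: 18% + 4.9% = 22.9%.
Duty = $69,806.10 × 22.9% + 2,730 × $0.44 = $17,186.80.
Line 3 (94.37, Fenena, 1,165 kg, $38,398.40):
Base rate for 94.37 is 17.5%.
Origin Fenena qualifies under the Bralar–Fenena agreement and 94.37 is covered: preferential rate 12% applies instead.
The additional-duty order on 94.37 targets Feneth, not Fenena; it does not apply.
Duty = $38,398.40 × 12% = $4,607.81.
Total = $102,681.94 + $17,186.80 + $4,607.81 = $124,476.55.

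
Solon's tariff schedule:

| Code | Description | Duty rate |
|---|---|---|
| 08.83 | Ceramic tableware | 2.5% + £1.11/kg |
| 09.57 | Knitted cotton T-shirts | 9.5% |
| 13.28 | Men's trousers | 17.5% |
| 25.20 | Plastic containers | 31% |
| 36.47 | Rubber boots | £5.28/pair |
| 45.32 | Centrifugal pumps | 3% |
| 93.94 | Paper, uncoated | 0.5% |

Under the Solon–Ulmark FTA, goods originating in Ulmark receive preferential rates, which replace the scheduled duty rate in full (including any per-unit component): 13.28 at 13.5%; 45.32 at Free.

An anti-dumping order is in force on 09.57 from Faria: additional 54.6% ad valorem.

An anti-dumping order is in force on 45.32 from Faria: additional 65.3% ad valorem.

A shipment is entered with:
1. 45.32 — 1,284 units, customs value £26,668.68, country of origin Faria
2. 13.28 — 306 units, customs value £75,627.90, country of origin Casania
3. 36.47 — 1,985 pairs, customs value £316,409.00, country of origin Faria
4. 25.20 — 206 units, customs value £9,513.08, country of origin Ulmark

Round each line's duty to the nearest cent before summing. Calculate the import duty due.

£44,879.44

Line 1 (45.32, Faria, 1,284 units, £26,668.68):
Base rate for 45.32 is 3%.
45.32 has an FTA preferential rate, but origin Faria is not Ulmark; base rate stands.
Additional duty on 45.32 from Faria: +65.3%. Applied ad valorem rate: 3% + 65.3% = 68.3%.
Duty = £26,668.68 × 68.3% = £18,214.71.
Line 2 (13.28, Casania, 306 units, £75,627.90):
Base rate for 13.28 is 17.5%.
13.28 has an FTA preferential rate, but origin Casania is not Ulmark; base rate stands.
Duty = £75,627.90 × 17.5% = £13,234.88.
Line 3 (36.47, Faria, 1,985 pairs, £316,409.00):
Base rate for 36.47 is £5.28/pair.
Duty = 1,985 × £5.28 = £10,480.80.
Line 4 (25.20, Ulmark, 206 units, £9,513.08):
Base rate for 25.20 is 31%.
Origin Ulmark is the FTA partner but 25.20 is not on the preference list; base rate stands.
Duty = £9,513.08 × 31% = £2,949.05.
Total = £18,214.71 + £13,234.88 + £10,480.80 + £2,949.05 = £44,879.44.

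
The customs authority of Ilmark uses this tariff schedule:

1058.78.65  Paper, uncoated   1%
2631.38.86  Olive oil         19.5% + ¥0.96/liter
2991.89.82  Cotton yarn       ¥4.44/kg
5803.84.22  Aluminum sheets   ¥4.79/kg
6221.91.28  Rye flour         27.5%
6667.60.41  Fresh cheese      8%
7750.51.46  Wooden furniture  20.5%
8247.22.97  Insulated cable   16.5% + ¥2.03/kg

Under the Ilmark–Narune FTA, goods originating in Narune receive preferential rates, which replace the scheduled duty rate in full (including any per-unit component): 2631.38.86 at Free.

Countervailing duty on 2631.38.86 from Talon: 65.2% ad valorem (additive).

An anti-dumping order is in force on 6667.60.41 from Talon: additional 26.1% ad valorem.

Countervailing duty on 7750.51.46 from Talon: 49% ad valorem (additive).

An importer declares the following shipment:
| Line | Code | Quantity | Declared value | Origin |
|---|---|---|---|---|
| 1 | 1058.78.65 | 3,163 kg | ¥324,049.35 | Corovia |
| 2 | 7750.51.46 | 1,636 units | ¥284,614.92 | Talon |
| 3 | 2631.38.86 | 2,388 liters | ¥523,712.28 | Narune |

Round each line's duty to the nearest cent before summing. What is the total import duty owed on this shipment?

¥201,047.86

Line 1 (1058.78.65, Corovia, 3,163 kg, ¥324,049.35):
Base rate for 1058.78.65 is 1%.
Duty = ¥324,049.35 × 1% = ¥3,240.49.
Line 2 (7750.51.46, Talon, 1,636 units, ¥284,614.92):
Base rate for 7750.51.46 is 20.5%.
Additional duty on 7750.51.46 from Talon: +49%. Applied ad valorem rate: 20.5% + 49% = 69.5%.
Duty = ¥284,614.92 × 69.5% = ¥197,807.37.
Line 3 (2631.38.86, Narune, 2,388 liters, ¥523,712.28):
Base rate for 2631.38.86 is 19.5% + ¥0.96/liter.
Origin Narune qualifies under the Ilmark–Narune agreement and 2631.38.86 is covered: preferential rate Free applies instead.
The additional-duty order on 2631.38.86 targets Talon, not Narune; it does not apply.
Duty = ¥523,712.28 × 0% = ¥0.00.
Total = ¥3,240.49 + ¥197,807.37 + ¥0.00 = ¥201,047.86.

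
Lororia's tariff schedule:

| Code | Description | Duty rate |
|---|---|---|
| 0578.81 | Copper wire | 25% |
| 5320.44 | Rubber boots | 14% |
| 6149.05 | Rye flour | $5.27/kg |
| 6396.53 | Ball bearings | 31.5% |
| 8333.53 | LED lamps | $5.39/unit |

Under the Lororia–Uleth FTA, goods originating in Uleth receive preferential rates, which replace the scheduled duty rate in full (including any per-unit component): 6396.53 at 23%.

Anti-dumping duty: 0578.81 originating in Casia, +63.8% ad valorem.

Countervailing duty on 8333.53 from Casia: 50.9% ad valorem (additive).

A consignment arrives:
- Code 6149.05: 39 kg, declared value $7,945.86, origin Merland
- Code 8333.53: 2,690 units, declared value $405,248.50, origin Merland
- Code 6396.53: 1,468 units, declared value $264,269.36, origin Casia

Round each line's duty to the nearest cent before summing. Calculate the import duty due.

$97,949.48

Line 1 (6149.05, Merland, 39 kg, $7,945.86):
Base rate for 6149.05 is $5.27/kg.
Duty = 39 × $5.27 = $205.53.
Line 2 (8333.53, Merland, 2,690 units, $405,248.50):
Base rate for 8333.53 is $5.39/unit.
The additional-duty order on 8333.53 targets Casia, not Merland; it does not apply.
Duty = 2,690 × $5.39 = $14,499.10.
Line 3 (6396.53, Casia, 1,468 units, $264,269.36):
Base rate for 6396.53 is 31.5%.
6396.53 has an FTA preferential rate, but origin Casia is not Uleth; base rate stands.
Duty = $264,269.36 × 31.5% = $83,244.85.
Total = $205.53 + $14,499.10 + $83,244.85 = $97,949.48.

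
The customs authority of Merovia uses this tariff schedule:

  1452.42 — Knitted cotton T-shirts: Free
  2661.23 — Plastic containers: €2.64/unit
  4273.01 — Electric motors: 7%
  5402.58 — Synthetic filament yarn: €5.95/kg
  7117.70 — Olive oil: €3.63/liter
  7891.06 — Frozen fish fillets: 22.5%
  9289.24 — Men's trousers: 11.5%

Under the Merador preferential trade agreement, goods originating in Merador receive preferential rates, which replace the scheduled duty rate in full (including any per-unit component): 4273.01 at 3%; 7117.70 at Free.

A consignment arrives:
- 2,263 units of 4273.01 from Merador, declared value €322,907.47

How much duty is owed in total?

€9,687.22

Line 1 (4273.01, Merador, 2,263 units, €322,907.47):
Base rate for 4273.01 is 7%.
Origin Merador qualifies under the Merovia–Merador agreement and 4273.01 is covered: preferential rate 3% applies instead.
Duty = €322,907.47 × 3% = €9,687.22.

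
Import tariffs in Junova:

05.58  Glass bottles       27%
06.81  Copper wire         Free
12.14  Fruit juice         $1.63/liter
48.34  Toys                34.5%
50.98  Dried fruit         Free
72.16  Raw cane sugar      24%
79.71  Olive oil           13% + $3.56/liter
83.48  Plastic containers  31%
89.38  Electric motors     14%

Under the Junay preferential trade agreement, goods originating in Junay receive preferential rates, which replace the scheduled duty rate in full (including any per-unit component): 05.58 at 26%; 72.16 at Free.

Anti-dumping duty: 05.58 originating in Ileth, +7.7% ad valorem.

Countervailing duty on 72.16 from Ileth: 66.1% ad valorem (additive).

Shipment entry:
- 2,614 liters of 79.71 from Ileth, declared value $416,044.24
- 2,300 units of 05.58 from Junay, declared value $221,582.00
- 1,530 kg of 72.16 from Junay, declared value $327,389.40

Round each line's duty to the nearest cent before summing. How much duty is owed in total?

Line 1 (79.71, Ileth, 2,614 liters, $416,044.24):
Base rate for 79.71 is 13% + $3.56/liter.
Duty = $416,044.24 × 13% + 2,614 × $3.56 = $63,391.59.
Line 2 (05.58, Junay, 2,300 units, $221,582.00):
Base rate for 05.58 is 27%.
Origin Junay qualifies under the Junova–Junay agreement and 05.58 is covered: preferential rate 26% applies instead.
The additional-duty order on 05.58 targets Ileth, not Junay; it does not apply.
Duty = $221,582.00 × 26% = $57,611.32.
Line 3 (72.16, Junay, 1,530 kg, $327,389.40):
Base rate for 72.16 is 24%.
Origin Junay qualifies under the Junova–Junay agreement and 72.16 is covered: preferential rate Free applies instead.
The additional-duty order on 72.16 targets Ileth, not Junay; it does not apply.
Duty = $327,389.40 × 0% = $0.00.
Total = $63,391.59 + $57,611.32 + $0.00 = $121,002.91.

$121,002.91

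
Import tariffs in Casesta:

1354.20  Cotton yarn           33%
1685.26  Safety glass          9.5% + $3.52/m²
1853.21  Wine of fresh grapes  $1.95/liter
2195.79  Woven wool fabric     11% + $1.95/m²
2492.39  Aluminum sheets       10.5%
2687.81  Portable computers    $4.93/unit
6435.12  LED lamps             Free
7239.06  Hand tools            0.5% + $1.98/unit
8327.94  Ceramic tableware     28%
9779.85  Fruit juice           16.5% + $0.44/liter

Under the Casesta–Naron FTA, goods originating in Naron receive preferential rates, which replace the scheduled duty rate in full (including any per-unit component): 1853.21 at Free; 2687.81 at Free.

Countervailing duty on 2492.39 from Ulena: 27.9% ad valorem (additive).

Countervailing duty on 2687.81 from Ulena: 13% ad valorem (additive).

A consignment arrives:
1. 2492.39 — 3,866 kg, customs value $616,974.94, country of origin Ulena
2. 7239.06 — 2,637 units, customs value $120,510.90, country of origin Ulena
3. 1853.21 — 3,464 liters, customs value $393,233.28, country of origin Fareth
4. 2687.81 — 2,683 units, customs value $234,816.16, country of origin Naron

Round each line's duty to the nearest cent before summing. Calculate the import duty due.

Line 1 (2492.39, Ulena, 3,866 kg, $616,974.94):
Base rate for 2492.39 is 10.5%.
Additional duty on 2492.39 from Ulena: +27.9%. Applied ad valorem rate: 10.5% + 27.9% = 38.4%.
Duty = $616,974.94 × 38.4% = $236,918.38.
Line 2 (7239.06, Ulena, 2,637 units, $120,510.90):
Base rate for 7239.06 is 0.5% + $1.98/unit.
Duty = $120,510.90 × 0.5% + 2,637 × $1.98 = $5,823.81.
Line 3 (1853.21, Fareth, 3,464 liters, $393,233.28):
Base rate for 1853.21 is $1.95/liter.
1853.21 has an FTA preferential rate, but origin Fareth is not Naron; base rate stands.
Duty = 3,464 × $1.95 = $6,754.80.
Line 4 (2687.81, Naron, 2,683 units, $234,816.16):
Base rate for 2687.81 is $4.93/unit.
Origin Naron qualifies under the Casesta–Naron agreement and 2687.81 is covered: preferential rate Free applies instead.
The additional-duty order on 2687.81 targets Ulena, not Naron; it does not apply.
Duty = $234,816.16 × 0% = $0.00.
Total = $236,918.38 + $5,823.81 + $6,754.80 + $0.00 = $249,496.99.

$249,496.99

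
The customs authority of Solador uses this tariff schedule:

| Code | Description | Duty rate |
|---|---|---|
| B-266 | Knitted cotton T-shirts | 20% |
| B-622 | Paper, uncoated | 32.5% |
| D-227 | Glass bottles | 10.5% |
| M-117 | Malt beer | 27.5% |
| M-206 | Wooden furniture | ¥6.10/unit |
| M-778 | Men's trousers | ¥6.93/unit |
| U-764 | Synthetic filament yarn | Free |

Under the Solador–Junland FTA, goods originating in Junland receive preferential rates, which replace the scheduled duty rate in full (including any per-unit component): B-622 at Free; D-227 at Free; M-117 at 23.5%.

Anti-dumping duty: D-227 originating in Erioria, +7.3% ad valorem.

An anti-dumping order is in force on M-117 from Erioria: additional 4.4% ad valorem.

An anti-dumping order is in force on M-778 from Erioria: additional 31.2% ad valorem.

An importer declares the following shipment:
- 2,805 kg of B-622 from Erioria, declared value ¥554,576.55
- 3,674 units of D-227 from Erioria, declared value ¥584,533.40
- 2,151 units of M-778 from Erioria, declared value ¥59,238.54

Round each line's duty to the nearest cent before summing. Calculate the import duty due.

¥317,673.18

Line 1 (B-622, Erioria, 2,805 kg, ¥554,576.55):
Base rate for B-622 is 32.5%.
B-622 has an FTA preferential rate, but origin Erioria is not Junland; base rate stands.
Duty = ¥554,576.55 × 32.5% = ¥180,237.38.
Line 2 (D-227, Erioria, 3,674 units, ¥584,533.40):
Base rate for D-227 is 10.5%.
D-227 has an FTA preferential rate, but origin Erioria is not Junland; base rate stands.
Additional duty on D-227 from Erioria: +7.3%. Applied ad valorem rate: 10.5% + 7.3% = 17.8%.
Duty = ¥584,533.40 × 17.8% = ¥104,046.95.
Line 3 (M-778, Erioria, 2,151 units, ¥59,238.54):
Base rate for M-778 is ¥6.93/unit.
Additional duty on M-778 from Erioria: +31.2% ad valorem. Applied ad valorem rate = 31.2%.
Duty = ¥59,238.54 × 31.2% + 2,151 × ¥6.93 = ¥33,388.85.
Total = ¥180,237.38 + ¥104,046.95 + ¥33,388.85 = ¥317,673.18.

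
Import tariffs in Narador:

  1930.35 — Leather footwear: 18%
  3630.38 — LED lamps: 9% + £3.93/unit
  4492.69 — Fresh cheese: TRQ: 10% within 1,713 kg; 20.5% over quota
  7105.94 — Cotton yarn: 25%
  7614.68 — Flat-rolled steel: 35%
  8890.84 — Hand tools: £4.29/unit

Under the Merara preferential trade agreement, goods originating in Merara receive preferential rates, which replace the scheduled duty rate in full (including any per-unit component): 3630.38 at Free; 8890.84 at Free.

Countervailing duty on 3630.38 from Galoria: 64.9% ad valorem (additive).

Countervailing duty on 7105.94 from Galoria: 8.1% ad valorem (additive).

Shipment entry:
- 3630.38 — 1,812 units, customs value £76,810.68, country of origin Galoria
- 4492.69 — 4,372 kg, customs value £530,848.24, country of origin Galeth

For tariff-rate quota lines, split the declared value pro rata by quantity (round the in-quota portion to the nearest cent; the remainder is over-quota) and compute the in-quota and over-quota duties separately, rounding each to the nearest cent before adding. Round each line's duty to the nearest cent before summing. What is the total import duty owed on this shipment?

Line 1 (3630.38, Galoria, 1,812 units, £76,810.68):
Base rate for 3630.38 is 9% + £3.93/unit.
3630.38 has an FTA preferential rate, but origin Galoria is not Merara; base rate stands.
Additional duty on 3630.38 from Galoria: +64.9%. Applied ad valorem rate: 9% + 64.9% = 73.9%.
Duty = £76,810.68 × 73.9% + 1,812 × £3.93 = £63,884.25.
Line 2 (4492.69, Galeth, 4,372 kg, £530,848.24):
Code 4492.69 is under a tariff-rate quota (threshold 1,713 kg). In-quota: 1,713 kg at 10%; over-quota: 2,659 kg at 20.5%.
Pro-rata value split: in-quota = £530,848.24 × 1,713/4,372 = £207,992.46; over-quota = £530,848.24 − £207,992.46 = £322,855.78.
In-quota duty = £207,992.46 × 10% = £20,799.25. Over-quota duty = £322,855.78 × 20.5% = £66,185.43.
Line duty = £20,799.25 + £66,185.43 = £86,984.68.
Total = £63,884.25 + £86,984.68 = £150,868.93.

£150,868.93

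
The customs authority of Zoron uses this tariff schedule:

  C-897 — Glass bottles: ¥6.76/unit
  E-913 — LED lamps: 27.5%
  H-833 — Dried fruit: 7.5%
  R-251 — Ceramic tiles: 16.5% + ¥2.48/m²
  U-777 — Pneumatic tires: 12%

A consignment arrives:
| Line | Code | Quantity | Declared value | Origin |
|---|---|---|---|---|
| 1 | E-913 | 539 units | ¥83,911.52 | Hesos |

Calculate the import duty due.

Line 1 (E-913, Hesos, 539 units, ¥83,911.52):
Base rate for E-913 is 27.5%.
Duty = ¥83,911.52 × 27.5% = ¥23,075.67.

¥23,075.67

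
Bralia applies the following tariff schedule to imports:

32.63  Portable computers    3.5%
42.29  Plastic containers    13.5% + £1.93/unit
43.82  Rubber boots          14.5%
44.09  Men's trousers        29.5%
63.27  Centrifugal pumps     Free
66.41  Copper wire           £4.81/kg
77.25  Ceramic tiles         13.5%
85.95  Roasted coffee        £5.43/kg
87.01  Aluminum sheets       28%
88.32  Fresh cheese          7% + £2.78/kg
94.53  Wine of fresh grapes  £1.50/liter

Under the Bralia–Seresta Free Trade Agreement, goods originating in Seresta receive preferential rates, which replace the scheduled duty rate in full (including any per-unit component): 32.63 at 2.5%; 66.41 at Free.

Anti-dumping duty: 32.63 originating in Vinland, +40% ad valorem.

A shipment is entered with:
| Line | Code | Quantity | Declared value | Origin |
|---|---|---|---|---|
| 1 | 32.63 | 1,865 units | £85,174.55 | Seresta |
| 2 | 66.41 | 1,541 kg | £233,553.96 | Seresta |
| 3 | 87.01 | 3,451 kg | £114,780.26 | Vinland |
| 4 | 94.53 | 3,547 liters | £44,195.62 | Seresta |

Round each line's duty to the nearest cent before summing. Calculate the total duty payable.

£39,588.33

Line 1 (32.63, Seresta, 1,865 units, £85,174.55):
Base rate for 32.63 is 3.5%.
Origin Seresta qualifies under the Bralia–Seresta agreement and 32.63 is covered: preferential rate 2.5% applies instead.
The additional-duty order on 32.63 targets Vinland, not Seresta; it does not apply.
Duty = £85,174.55 × 2.5% = £2,129.36.
Line 2 (66.41, Seresta, 1,541 kg, £233,553.96):
Base rate for 66.41 is £4.81/kg.
Origin Seresta qualifies under the Bralia–Seresta agreement and 66.41 is covered: preferential rate Free applies instead.
Duty = £233,553.96 × 0% = £0.00.
Line 3 (87.01, Vinland, 3,451 kg, £114,780.26):
Base rate for 87.01 is 28%.
Duty = £114,780.26 × 28% = £32,138.47.
Line 4 (94.53, Seresta, 3,547 liters, £44,195.62):
Base rate for 94.53 is £1.50/liter.
Origin Seresta is the FTA partner but 94.53 is not on the preference list; base rate stands.
Duty = 3,547 × £1.50 = £5,320.50.
Total = £2,129.36 + £0.00 + £32,138.47 + £5,320.50 = £39,588.33.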